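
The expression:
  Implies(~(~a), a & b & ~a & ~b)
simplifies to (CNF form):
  ~a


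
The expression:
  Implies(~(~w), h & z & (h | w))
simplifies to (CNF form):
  (h | ~w) & (z | ~w)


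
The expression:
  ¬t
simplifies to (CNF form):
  ¬t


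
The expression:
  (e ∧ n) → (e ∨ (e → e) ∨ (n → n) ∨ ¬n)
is always true.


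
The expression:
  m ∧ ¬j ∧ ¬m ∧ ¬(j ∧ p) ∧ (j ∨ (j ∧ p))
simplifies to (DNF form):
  False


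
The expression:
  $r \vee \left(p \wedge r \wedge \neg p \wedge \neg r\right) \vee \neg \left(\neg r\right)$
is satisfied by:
  {r: True}


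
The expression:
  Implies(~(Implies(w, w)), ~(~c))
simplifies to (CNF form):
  True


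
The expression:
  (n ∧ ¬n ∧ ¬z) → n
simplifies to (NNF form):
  True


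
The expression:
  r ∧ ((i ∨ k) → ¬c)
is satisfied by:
  {r: True, k: False, c: False, i: False}
  {r: True, i: True, k: False, c: False}
  {r: True, k: True, c: False, i: False}
  {r: True, i: True, k: True, c: False}
  {r: True, c: True, k: False, i: False}


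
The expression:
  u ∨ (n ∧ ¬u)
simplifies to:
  n ∨ u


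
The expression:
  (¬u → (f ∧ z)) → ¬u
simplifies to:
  ¬u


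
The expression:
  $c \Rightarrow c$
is always true.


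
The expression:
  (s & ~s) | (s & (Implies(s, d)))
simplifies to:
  d & s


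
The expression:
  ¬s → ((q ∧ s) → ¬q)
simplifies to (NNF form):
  True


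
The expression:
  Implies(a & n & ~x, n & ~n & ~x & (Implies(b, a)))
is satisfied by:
  {x: True, n: False, a: False}
  {n: False, a: False, x: False}
  {a: True, x: True, n: False}
  {a: True, n: False, x: False}
  {x: True, n: True, a: False}
  {n: True, x: False, a: False}
  {a: True, n: True, x: True}


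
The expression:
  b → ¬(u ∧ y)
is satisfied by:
  {u: False, y: False, b: False}
  {b: True, u: False, y: False}
  {y: True, u: False, b: False}
  {b: True, y: True, u: False}
  {u: True, b: False, y: False}
  {b: True, u: True, y: False}
  {y: True, u: True, b: False}


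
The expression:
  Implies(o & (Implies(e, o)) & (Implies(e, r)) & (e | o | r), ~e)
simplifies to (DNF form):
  ~e | ~o | ~r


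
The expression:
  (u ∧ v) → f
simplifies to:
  f ∨ ¬u ∨ ¬v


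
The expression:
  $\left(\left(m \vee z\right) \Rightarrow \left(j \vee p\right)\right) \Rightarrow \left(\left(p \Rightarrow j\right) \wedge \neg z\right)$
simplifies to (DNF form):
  $\left(j \wedge \neg z\right) \vee \left(\neg j \wedge \neg p\right)$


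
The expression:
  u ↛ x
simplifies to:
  u ∧ ¬x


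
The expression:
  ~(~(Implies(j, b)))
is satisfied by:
  {b: True, j: False}
  {j: False, b: False}
  {j: True, b: True}


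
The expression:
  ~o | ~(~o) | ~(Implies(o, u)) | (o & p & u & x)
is always true.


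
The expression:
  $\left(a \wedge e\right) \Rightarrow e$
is always true.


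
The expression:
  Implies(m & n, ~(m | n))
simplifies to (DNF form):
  ~m | ~n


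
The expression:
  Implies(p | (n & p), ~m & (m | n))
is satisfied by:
  {n: True, p: False, m: False}
  {n: False, p: False, m: False}
  {m: True, n: True, p: False}
  {m: True, n: False, p: False}
  {p: True, n: True, m: False}


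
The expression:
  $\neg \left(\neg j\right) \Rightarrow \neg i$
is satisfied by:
  {i: False, j: False}
  {j: True, i: False}
  {i: True, j: False}


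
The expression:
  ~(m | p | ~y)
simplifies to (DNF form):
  y & ~m & ~p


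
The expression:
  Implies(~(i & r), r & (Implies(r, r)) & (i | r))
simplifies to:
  r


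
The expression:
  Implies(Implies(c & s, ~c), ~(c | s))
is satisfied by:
  {c: False, s: False}
  {s: True, c: True}


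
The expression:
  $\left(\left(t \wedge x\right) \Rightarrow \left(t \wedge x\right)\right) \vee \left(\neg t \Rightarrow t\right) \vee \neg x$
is always true.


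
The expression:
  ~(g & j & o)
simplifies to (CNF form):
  ~g | ~j | ~o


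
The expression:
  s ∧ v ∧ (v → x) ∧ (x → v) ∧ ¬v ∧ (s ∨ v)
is never true.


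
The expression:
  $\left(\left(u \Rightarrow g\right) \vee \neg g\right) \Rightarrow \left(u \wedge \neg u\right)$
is never true.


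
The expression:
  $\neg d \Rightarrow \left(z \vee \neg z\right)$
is always true.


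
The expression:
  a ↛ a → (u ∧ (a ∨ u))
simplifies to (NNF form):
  True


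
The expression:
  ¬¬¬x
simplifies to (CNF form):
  ¬x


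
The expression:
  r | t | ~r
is always true.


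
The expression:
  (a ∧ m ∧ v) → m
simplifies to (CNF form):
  True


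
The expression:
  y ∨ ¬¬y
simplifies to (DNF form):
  y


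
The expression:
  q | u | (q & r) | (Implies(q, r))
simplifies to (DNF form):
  True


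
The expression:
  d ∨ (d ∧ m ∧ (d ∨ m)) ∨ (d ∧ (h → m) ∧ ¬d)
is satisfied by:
  {d: True}


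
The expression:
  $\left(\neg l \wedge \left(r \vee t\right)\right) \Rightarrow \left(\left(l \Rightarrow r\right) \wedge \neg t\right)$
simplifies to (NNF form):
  $l \vee \neg t$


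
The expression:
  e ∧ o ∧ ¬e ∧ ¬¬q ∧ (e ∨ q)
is never true.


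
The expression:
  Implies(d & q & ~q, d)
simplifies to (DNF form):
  True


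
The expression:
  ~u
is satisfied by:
  {u: False}


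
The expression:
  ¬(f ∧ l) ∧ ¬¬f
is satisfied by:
  {f: True, l: False}


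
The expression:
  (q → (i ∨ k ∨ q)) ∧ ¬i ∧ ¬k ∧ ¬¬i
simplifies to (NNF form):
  False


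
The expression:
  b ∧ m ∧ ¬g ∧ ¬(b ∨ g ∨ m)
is never true.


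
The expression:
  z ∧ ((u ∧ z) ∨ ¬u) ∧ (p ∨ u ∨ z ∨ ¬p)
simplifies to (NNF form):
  z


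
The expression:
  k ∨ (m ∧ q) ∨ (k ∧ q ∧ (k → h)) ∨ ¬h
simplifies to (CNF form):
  (k ∨ m ∨ ¬h) ∧ (k ∨ q ∨ ¬h)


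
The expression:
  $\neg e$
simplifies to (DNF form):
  $\neg e$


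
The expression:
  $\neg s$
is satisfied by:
  {s: False}


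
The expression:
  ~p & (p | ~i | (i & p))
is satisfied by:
  {i: False, p: False}


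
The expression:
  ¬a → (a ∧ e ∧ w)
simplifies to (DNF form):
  a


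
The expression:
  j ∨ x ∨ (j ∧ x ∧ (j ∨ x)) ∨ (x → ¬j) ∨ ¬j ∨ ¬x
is always true.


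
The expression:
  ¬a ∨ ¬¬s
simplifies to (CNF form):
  s ∨ ¬a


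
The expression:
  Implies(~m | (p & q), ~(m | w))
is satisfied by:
  {m: True, p: False, q: False, w: False}
  {w: True, m: True, p: False, q: False}
  {q: True, m: True, p: False, w: False}
  {w: True, q: True, m: True, p: False}
  {p: True, m: True, w: False, q: False}
  {w: True, p: True, m: True, q: False}
  {w: False, m: False, p: False, q: False}
  {q: True, w: False, m: False, p: False}
  {p: True, w: False, m: False, q: False}
  {q: True, p: True, w: False, m: False}


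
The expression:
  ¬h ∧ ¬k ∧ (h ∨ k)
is never true.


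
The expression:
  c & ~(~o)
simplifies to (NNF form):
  c & o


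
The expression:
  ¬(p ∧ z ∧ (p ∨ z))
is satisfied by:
  {p: False, z: False}
  {z: True, p: False}
  {p: True, z: False}


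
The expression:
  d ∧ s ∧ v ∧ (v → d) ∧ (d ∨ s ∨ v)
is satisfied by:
  {s: True, d: True, v: True}


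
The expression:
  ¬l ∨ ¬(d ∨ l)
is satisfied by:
  {l: False}


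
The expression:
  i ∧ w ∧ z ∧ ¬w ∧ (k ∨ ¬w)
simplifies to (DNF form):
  False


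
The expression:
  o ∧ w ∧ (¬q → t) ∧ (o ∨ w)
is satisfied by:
  {w: True, o: True, t: True, q: True}
  {w: True, o: True, t: True, q: False}
  {w: True, o: True, q: True, t: False}


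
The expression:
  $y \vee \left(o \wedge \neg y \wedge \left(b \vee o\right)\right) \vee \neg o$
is always true.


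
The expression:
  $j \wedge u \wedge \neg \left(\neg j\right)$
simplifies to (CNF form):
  $j \wedge u$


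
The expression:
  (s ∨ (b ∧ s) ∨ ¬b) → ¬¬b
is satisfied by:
  {b: True}


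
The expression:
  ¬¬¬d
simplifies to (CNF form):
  ¬d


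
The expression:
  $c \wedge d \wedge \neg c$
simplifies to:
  $\text{False}$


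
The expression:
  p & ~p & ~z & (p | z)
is never true.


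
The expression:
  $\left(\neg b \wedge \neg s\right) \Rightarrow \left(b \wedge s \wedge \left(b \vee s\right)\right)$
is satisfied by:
  {b: True, s: True}
  {b: True, s: False}
  {s: True, b: False}


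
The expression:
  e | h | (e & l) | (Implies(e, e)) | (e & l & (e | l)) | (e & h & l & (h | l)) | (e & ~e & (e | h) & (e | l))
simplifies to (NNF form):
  True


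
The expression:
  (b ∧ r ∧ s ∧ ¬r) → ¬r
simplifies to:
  True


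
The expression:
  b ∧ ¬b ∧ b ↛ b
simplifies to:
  False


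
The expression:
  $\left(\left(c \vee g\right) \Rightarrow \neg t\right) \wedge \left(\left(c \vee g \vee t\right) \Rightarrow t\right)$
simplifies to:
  $\neg c \wedge \neg g$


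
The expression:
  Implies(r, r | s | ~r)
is always true.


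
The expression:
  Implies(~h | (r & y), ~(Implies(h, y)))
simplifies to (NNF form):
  h & (~r | ~y)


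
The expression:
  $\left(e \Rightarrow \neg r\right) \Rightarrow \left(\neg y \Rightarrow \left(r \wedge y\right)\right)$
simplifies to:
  $y \vee \left(e \wedge r\right)$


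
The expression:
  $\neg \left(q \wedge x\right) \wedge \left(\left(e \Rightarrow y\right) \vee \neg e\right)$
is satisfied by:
  {y: True, e: False, q: False, x: False}
  {y: False, e: False, q: False, x: False}
  {x: True, y: True, e: False, q: False}
  {x: True, y: False, e: False, q: False}
  {q: True, y: True, e: False, x: False}
  {q: True, y: False, e: False, x: False}
  {e: True, y: True, x: False, q: False}
  {x: True, e: True, y: True, q: False}
  {q: True, e: True, y: True, x: False}


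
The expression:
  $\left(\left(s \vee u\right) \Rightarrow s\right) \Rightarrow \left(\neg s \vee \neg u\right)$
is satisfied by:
  {s: False, u: False}
  {u: True, s: False}
  {s: True, u: False}


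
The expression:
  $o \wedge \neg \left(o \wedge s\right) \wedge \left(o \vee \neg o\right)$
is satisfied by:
  {o: True, s: False}


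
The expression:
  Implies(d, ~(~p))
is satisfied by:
  {p: True, d: False}
  {d: False, p: False}
  {d: True, p: True}


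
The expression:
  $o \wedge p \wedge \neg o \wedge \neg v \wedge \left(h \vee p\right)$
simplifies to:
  $\text{False}$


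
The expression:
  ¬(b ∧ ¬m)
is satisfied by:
  {m: True, b: False}
  {b: False, m: False}
  {b: True, m: True}


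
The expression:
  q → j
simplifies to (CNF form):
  j ∨ ¬q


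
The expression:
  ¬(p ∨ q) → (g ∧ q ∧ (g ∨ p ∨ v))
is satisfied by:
  {q: True, p: True}
  {q: True, p: False}
  {p: True, q: False}


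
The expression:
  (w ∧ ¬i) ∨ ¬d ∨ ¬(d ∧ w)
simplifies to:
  ¬d ∨ ¬i ∨ ¬w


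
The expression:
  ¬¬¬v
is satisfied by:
  {v: False}


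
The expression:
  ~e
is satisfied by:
  {e: False}


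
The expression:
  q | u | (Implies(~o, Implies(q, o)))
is always true.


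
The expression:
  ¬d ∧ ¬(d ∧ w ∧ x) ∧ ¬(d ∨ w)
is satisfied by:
  {d: False, w: False}


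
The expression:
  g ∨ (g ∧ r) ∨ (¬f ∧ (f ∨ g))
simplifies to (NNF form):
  g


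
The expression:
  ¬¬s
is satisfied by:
  {s: True}


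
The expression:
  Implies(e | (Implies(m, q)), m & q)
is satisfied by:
  {m: True, q: True, e: False}
  {m: True, e: False, q: False}
  {m: True, q: True, e: True}


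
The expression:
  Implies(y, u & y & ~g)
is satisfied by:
  {u: True, g: False, y: False}
  {g: False, y: False, u: False}
  {u: True, g: True, y: False}
  {g: True, u: False, y: False}
  {y: True, u: True, g: False}


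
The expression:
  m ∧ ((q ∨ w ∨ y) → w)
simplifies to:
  m ∧ (w ∨ ¬q) ∧ (w ∨ ¬y)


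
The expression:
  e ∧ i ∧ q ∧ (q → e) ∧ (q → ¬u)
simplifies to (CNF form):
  e ∧ i ∧ q ∧ ¬u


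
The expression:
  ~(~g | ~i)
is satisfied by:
  {i: True, g: True}


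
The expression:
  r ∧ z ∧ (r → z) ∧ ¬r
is never true.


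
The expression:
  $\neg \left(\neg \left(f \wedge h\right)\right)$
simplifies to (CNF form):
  $f \wedge h$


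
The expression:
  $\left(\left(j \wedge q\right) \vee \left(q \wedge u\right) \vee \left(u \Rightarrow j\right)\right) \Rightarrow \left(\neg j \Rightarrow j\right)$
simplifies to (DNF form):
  $j \vee \left(u \wedge \neg q\right)$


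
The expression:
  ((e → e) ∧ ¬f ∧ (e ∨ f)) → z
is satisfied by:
  {z: True, f: True, e: False}
  {z: True, f: False, e: False}
  {f: True, z: False, e: False}
  {z: False, f: False, e: False}
  {z: True, e: True, f: True}
  {z: True, e: True, f: False}
  {e: True, f: True, z: False}


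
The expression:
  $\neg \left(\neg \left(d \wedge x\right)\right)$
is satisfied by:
  {d: True, x: True}


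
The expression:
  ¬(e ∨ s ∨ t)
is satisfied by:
  {e: False, t: False, s: False}


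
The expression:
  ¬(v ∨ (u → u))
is never true.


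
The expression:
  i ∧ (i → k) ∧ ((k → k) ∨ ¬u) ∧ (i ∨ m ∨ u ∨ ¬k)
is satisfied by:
  {i: True, k: True}


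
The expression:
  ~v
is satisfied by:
  {v: False}


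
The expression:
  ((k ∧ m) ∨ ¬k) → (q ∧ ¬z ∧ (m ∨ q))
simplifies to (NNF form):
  (k ∨ q) ∧ (k ∨ ¬z) ∧ (q ∨ ¬m) ∧ (¬m ∨ ¬z)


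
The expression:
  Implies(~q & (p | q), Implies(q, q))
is always true.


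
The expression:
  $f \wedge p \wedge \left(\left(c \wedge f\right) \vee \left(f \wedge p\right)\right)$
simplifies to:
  $f \wedge p$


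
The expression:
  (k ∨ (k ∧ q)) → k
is always true.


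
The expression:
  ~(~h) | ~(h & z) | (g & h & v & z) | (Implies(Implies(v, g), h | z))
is always true.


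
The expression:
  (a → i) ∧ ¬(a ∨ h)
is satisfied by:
  {h: False, a: False}


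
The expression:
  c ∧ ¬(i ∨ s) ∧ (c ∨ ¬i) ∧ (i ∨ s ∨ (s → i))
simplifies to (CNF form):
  c ∧ ¬i ∧ ¬s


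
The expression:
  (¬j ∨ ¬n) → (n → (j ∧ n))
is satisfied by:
  {j: True, n: False}
  {n: False, j: False}
  {n: True, j: True}


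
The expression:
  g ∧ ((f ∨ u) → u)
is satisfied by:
  {u: True, g: True, f: False}
  {g: True, f: False, u: False}
  {f: True, u: True, g: True}


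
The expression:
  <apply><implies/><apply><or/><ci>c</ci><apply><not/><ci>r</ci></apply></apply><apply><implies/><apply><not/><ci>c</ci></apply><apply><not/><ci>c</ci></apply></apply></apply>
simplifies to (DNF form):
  <true/>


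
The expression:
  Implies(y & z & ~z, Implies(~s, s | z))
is always true.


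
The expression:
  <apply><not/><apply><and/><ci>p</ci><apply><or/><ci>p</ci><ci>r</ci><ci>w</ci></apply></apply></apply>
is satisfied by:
  {p: False}


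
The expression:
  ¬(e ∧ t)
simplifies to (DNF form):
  ¬e ∨ ¬t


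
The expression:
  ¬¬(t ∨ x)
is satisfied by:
  {x: True, t: True}
  {x: True, t: False}
  {t: True, x: False}


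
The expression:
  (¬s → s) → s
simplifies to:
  True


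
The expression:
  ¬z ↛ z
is always true.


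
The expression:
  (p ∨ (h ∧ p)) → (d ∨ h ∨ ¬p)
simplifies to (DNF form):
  d ∨ h ∨ ¬p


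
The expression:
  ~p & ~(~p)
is never true.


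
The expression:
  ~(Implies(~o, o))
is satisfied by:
  {o: False}


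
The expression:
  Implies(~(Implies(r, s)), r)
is always true.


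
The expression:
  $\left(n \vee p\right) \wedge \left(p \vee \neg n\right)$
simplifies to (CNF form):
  $p$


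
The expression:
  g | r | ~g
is always true.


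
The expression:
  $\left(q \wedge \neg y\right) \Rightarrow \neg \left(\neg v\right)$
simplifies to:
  $v \vee y \vee \neg q$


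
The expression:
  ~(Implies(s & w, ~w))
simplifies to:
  s & w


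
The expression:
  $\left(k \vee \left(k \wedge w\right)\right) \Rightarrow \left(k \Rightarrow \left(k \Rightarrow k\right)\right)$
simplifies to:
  $\text{True}$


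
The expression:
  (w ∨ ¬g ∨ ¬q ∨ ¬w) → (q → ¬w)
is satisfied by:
  {w: False, q: False}
  {q: True, w: False}
  {w: True, q: False}


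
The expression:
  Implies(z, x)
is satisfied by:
  {x: True, z: False}
  {z: False, x: False}
  {z: True, x: True}


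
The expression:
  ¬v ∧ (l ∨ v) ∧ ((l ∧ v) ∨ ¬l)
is never true.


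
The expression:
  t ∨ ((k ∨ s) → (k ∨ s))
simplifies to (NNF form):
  True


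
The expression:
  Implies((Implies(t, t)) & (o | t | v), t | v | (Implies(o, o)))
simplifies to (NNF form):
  True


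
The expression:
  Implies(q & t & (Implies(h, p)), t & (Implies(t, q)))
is always true.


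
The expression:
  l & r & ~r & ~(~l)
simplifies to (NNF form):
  False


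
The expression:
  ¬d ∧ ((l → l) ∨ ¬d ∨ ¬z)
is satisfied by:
  {d: False}


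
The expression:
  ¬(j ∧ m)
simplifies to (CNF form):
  ¬j ∨ ¬m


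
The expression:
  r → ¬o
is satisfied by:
  {o: False, r: False}
  {r: True, o: False}
  {o: True, r: False}


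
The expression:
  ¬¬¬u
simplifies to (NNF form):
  ¬u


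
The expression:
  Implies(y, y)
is always true.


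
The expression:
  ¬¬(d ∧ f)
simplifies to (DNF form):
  d ∧ f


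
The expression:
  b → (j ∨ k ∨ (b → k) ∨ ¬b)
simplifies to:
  j ∨ k ∨ ¬b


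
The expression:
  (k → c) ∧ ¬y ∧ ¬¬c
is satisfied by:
  {c: True, y: False}


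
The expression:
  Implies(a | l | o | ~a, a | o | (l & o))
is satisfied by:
  {a: True, o: True}
  {a: True, o: False}
  {o: True, a: False}


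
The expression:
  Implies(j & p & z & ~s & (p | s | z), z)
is always true.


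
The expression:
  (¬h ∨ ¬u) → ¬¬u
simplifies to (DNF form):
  u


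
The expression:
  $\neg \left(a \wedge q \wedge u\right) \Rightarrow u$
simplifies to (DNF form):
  $u$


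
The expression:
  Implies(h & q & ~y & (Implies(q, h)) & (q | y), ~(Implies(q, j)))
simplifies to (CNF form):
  y | ~h | ~j | ~q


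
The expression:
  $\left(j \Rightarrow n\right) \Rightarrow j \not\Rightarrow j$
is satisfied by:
  {j: True, n: False}


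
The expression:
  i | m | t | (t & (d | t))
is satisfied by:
  {i: True, t: True, m: True}
  {i: True, t: True, m: False}
  {i: True, m: True, t: False}
  {i: True, m: False, t: False}
  {t: True, m: True, i: False}
  {t: True, m: False, i: False}
  {m: True, t: False, i: False}


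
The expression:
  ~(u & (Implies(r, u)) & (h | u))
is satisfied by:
  {u: False}


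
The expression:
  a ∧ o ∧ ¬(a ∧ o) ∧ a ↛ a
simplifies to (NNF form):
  False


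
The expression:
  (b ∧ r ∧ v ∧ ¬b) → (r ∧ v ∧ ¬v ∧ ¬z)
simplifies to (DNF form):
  True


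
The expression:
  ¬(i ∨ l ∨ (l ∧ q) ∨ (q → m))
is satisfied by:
  {q: True, i: False, l: False, m: False}


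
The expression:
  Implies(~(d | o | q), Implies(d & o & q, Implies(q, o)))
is always true.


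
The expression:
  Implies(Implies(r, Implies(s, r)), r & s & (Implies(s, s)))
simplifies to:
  r & s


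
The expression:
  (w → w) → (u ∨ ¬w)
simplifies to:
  u ∨ ¬w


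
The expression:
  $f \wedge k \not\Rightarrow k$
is never true.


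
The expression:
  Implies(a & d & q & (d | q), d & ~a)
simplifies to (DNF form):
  ~a | ~d | ~q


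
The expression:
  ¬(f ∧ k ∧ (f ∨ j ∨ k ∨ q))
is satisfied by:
  {k: False, f: False}
  {f: True, k: False}
  {k: True, f: False}


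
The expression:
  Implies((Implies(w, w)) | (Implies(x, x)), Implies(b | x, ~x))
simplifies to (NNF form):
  ~x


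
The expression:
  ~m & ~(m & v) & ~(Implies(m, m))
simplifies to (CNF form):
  False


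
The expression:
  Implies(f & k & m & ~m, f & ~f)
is always true.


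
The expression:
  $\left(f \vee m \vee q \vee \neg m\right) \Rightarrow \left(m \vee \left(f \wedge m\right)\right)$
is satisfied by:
  {m: True}


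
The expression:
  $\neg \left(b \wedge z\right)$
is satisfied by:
  {z: False, b: False}
  {b: True, z: False}
  {z: True, b: False}


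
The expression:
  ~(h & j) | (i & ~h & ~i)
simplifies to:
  ~h | ~j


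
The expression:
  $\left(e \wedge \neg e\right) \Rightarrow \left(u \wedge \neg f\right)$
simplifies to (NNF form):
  $\text{True}$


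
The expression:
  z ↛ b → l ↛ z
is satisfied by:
  {b: True, z: False}
  {z: False, b: False}
  {z: True, b: True}


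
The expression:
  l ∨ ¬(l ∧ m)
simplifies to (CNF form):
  True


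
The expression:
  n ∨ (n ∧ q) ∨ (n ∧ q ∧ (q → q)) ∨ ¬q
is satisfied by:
  {n: True, q: False}
  {q: False, n: False}
  {q: True, n: True}


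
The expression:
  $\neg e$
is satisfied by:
  {e: False}


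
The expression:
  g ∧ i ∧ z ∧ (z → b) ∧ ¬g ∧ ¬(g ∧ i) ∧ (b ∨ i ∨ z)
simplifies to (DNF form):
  False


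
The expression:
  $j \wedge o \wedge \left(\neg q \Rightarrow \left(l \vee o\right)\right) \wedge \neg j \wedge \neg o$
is never true.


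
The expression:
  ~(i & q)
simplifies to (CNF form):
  ~i | ~q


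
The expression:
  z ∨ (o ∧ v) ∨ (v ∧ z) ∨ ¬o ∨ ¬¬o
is always true.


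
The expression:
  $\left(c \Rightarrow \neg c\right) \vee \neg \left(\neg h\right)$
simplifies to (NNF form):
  $h \vee \neg c$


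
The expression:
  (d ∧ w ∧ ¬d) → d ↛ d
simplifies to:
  True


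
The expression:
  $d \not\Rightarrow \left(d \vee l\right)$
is never true.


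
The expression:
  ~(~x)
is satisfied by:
  {x: True}


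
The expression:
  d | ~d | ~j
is always true.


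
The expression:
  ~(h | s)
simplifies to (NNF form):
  ~h & ~s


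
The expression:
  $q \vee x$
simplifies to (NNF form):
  $q \vee x$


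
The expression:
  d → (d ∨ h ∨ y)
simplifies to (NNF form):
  True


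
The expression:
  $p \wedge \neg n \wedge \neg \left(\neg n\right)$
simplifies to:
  $\text{False}$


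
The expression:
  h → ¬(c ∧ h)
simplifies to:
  ¬c ∨ ¬h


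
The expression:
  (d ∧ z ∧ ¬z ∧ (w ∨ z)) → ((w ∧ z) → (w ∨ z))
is always true.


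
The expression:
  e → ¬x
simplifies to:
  ¬e ∨ ¬x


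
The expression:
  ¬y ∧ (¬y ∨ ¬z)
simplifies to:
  ¬y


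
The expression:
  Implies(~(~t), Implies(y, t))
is always true.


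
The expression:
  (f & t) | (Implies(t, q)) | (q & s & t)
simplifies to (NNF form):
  f | q | ~t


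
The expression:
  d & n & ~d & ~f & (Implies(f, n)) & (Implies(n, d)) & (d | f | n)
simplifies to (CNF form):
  False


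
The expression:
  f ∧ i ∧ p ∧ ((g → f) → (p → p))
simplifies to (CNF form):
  f ∧ i ∧ p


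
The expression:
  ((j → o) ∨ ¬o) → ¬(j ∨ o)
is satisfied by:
  {o: False, j: False}


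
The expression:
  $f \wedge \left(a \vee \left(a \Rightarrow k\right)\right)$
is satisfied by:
  {f: True}


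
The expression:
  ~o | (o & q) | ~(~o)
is always true.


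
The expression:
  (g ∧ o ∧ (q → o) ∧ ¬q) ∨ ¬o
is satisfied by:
  {g: True, q: False, o: False}
  {q: False, o: False, g: False}
  {g: True, q: True, o: False}
  {q: True, g: False, o: False}
  {o: True, g: True, q: False}


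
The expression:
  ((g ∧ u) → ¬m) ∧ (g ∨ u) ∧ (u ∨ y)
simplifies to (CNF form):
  (g ∨ u) ∧ (u ∨ y) ∧ (u ∨ ¬u) ∧ (g ∨ u ∨ ¬g) ∧ (g ∨ u ∨ ¬m) ∧ (g ∨ ¬g ∨ ¬m) ∧ (u ∨ y ∨ ¬g) ∧ (u ∨ y ∨ ¬m) ∧ (u ∨ ¬g ∨ ¬u) ∧ (u ∨ ¬m ∨ ¬u) ∧ (y ∨ ¬g ∨ ¬m) ∧ (¬g ∨ ¬m ∨ ¬u)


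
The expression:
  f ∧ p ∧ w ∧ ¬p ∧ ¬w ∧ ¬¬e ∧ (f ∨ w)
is never true.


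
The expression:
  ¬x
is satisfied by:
  {x: False}


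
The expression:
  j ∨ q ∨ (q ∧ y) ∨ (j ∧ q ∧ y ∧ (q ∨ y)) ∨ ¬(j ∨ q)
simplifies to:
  True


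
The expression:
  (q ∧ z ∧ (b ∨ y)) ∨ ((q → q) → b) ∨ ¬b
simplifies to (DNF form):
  True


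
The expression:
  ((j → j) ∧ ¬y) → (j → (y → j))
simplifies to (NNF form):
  True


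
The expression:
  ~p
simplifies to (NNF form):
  ~p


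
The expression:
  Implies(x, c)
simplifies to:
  c | ~x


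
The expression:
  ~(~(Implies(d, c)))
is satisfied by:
  {c: True, d: False}
  {d: False, c: False}
  {d: True, c: True}


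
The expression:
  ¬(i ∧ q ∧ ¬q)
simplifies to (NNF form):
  True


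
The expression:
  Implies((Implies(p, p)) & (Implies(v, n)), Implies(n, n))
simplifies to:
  True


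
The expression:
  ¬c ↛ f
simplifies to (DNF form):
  f ∨ ¬c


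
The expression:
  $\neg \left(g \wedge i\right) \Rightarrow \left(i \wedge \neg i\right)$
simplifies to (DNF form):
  $g \wedge i$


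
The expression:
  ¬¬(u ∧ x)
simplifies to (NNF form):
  u ∧ x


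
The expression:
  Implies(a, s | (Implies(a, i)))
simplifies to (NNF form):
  i | s | ~a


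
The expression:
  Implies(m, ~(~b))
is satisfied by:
  {b: True, m: False}
  {m: False, b: False}
  {m: True, b: True}


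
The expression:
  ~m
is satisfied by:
  {m: False}


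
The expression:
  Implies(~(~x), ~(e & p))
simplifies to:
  ~e | ~p | ~x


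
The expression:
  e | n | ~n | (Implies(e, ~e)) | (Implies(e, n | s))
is always true.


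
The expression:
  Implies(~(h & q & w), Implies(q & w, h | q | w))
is always true.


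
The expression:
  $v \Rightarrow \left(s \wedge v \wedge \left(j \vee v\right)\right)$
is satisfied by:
  {s: True, v: False}
  {v: False, s: False}
  {v: True, s: True}


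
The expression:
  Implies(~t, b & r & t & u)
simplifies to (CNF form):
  t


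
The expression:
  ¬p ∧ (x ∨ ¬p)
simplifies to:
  ¬p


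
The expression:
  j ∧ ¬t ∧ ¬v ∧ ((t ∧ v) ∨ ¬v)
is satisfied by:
  {j: True, v: False, t: False}


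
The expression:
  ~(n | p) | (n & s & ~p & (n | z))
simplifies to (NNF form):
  ~p & (s | ~n)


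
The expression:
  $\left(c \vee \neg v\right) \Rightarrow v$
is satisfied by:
  {v: True}


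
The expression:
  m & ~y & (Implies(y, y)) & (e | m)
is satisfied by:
  {m: True, y: False}


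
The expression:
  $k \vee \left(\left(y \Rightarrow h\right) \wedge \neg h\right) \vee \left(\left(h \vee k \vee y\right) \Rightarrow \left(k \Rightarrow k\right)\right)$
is always true.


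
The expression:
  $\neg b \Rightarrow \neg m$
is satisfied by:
  {b: True, m: False}
  {m: False, b: False}
  {m: True, b: True}


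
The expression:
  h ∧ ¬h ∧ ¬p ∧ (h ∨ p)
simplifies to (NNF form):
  False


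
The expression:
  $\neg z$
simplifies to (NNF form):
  $\neg z$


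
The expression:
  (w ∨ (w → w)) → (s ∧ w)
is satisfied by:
  {w: True, s: True}


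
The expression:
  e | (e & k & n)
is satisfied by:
  {e: True}


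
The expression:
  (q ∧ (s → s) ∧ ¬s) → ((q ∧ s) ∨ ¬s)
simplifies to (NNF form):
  True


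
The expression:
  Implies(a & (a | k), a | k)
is always true.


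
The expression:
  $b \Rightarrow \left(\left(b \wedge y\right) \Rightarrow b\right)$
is always true.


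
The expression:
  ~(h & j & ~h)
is always true.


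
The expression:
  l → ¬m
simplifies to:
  ¬l ∨ ¬m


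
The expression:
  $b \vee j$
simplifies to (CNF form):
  $b \vee j$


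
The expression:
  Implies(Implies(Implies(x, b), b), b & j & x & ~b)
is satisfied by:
  {x: False, b: False}


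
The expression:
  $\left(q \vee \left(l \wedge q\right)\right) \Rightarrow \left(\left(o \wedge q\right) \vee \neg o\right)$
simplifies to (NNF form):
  $\text{True}$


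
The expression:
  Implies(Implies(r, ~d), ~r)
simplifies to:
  d | ~r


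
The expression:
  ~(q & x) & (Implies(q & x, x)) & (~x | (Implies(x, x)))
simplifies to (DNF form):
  ~q | ~x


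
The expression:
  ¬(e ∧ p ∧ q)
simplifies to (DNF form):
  ¬e ∨ ¬p ∨ ¬q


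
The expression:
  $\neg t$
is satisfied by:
  {t: False}


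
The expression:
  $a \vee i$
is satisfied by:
  {i: True, a: True}
  {i: True, a: False}
  {a: True, i: False}


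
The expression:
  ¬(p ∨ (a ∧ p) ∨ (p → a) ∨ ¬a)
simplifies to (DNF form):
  False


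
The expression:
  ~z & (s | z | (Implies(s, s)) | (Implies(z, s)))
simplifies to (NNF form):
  ~z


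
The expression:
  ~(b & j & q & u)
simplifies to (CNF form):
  ~b | ~j | ~q | ~u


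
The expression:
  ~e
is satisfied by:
  {e: False}


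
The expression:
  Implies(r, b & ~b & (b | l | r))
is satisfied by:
  {r: False}


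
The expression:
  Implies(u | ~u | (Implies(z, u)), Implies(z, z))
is always true.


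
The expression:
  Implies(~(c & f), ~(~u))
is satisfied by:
  {c: True, u: True, f: True}
  {c: True, u: True, f: False}
  {u: True, f: True, c: False}
  {u: True, f: False, c: False}
  {c: True, f: True, u: False}


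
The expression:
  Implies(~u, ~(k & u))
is always true.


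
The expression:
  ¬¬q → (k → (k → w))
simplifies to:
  w ∨ ¬k ∨ ¬q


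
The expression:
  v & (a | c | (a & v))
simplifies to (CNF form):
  v & (a | c)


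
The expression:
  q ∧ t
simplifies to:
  q ∧ t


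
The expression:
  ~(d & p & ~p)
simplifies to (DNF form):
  True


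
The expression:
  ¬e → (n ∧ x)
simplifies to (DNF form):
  e ∨ (n ∧ x)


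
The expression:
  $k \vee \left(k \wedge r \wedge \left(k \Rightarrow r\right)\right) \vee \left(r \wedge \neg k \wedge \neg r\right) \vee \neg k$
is always true.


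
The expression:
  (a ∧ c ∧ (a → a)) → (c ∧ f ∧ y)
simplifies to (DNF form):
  (f ∧ y) ∨ ¬a ∨ ¬c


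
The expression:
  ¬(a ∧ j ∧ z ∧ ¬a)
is always true.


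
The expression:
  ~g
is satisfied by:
  {g: False}


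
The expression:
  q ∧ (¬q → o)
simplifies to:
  q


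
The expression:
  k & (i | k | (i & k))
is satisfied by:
  {k: True}


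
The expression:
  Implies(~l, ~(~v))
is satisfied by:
  {v: True, l: True}
  {v: True, l: False}
  {l: True, v: False}


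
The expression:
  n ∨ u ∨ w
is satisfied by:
  {n: True, u: True, w: True}
  {n: True, u: True, w: False}
  {n: True, w: True, u: False}
  {n: True, w: False, u: False}
  {u: True, w: True, n: False}
  {u: True, w: False, n: False}
  {w: True, u: False, n: False}


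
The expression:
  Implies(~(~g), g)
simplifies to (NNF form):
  True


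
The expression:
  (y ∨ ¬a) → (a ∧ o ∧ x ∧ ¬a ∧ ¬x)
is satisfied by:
  {a: True, y: False}


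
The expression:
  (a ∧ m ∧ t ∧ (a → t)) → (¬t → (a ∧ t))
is always true.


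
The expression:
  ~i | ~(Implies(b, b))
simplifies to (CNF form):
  ~i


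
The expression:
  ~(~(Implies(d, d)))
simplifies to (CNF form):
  True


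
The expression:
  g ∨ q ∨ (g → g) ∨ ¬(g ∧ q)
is always true.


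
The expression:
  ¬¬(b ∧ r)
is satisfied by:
  {r: True, b: True}


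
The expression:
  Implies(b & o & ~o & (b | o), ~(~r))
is always true.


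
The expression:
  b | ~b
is always true.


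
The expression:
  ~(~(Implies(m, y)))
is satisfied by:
  {y: True, m: False}
  {m: False, y: False}
  {m: True, y: True}


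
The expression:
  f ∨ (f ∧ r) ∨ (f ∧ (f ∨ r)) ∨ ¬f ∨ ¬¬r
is always true.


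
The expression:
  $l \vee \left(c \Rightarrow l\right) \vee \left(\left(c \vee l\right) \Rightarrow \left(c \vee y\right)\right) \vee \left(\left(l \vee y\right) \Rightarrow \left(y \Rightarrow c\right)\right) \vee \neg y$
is always true.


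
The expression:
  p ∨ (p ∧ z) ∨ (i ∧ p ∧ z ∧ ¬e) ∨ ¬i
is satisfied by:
  {p: True, i: False}
  {i: False, p: False}
  {i: True, p: True}


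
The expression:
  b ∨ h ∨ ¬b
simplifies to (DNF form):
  True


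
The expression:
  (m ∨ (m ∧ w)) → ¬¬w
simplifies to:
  w ∨ ¬m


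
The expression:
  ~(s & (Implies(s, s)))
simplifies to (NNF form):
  ~s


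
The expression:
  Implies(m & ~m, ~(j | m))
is always true.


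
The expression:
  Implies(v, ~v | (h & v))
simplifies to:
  h | ~v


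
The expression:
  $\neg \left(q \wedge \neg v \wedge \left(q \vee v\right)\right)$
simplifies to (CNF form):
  $v \vee \neg q$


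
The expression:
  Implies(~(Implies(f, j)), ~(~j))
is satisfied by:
  {j: True, f: False}
  {f: False, j: False}
  {f: True, j: True}


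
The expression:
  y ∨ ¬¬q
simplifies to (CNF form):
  q ∨ y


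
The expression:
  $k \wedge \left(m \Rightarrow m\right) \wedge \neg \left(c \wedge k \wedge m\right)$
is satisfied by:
  {k: True, m: False, c: False}
  {c: True, k: True, m: False}
  {m: True, k: True, c: False}


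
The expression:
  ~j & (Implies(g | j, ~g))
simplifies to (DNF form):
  ~g & ~j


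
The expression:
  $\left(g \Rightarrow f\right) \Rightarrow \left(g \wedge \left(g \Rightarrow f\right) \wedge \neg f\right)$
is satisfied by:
  {g: True, f: False}


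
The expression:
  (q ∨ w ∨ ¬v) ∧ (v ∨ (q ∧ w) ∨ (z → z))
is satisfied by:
  {w: True, q: True, v: False}
  {w: True, v: False, q: False}
  {q: True, v: False, w: False}
  {q: False, v: False, w: False}
  {w: True, q: True, v: True}
  {w: True, v: True, q: False}
  {q: True, v: True, w: False}


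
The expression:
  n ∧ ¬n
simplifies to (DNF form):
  False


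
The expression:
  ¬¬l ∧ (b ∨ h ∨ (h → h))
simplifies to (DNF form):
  l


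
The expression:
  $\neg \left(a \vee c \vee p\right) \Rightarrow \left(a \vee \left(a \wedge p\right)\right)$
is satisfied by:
  {a: True, c: True, p: True}
  {a: True, c: True, p: False}
  {a: True, p: True, c: False}
  {a: True, p: False, c: False}
  {c: True, p: True, a: False}
  {c: True, p: False, a: False}
  {p: True, c: False, a: False}


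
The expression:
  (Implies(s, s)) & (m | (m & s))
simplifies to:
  m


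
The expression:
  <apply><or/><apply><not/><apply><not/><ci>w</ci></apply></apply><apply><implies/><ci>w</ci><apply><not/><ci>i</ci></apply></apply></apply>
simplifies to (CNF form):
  <true/>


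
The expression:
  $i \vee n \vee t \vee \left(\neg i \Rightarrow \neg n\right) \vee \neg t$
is always true.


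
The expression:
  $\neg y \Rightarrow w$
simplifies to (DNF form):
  $w \vee y$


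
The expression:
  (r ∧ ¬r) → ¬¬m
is always true.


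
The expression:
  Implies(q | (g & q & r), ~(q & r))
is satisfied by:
  {q: False, r: False}
  {r: True, q: False}
  {q: True, r: False}


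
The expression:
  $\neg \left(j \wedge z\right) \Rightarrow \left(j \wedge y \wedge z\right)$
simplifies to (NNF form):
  $j \wedge z$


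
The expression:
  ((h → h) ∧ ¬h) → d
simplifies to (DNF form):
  d ∨ h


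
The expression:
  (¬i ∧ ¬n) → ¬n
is always true.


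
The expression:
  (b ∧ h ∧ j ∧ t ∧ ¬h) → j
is always true.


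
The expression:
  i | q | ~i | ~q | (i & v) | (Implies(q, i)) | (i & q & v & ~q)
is always true.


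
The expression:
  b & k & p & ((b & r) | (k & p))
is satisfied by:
  {p: True, b: True, k: True}


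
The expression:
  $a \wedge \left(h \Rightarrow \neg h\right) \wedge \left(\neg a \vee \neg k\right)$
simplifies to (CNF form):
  $a \wedge \neg h \wedge \neg k$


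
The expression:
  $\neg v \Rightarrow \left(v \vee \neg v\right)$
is always true.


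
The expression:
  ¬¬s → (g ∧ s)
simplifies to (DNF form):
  g ∨ ¬s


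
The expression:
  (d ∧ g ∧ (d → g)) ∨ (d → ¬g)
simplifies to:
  True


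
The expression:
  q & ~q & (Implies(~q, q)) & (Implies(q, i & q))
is never true.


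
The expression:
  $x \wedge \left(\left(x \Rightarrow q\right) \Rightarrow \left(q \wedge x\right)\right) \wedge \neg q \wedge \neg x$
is never true.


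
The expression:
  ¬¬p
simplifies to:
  p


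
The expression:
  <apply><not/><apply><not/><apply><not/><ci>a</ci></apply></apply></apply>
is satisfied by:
  {a: False}


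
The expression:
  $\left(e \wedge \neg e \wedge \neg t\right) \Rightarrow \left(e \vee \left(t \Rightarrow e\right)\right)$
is always true.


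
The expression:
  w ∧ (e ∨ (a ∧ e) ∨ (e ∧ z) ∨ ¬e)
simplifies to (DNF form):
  w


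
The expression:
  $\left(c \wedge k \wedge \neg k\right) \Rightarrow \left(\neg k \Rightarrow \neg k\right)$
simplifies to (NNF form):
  $\text{True}$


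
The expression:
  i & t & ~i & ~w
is never true.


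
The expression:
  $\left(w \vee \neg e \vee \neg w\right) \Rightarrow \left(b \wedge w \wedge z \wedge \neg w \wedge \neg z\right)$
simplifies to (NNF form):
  $\text{False}$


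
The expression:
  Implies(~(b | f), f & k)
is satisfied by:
  {b: True, f: True}
  {b: True, f: False}
  {f: True, b: False}


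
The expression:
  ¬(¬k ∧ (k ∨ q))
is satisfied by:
  {k: True, q: False}
  {q: False, k: False}
  {q: True, k: True}


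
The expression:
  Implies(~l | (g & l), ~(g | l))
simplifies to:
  ~g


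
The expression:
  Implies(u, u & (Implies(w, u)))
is always true.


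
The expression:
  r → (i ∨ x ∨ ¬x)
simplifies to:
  True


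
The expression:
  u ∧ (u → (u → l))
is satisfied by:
  {u: True, l: True}


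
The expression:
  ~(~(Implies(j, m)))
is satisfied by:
  {m: True, j: False}
  {j: False, m: False}
  {j: True, m: True}


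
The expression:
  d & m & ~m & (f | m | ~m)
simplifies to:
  False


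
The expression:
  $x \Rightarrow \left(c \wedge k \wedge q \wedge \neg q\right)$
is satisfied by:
  {x: False}


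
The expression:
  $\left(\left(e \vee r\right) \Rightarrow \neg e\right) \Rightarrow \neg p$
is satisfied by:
  {e: True, p: False}
  {p: False, e: False}
  {p: True, e: True}


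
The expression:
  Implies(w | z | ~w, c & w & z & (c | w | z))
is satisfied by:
  {c: True, z: True, w: True}


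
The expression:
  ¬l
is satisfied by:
  {l: False}


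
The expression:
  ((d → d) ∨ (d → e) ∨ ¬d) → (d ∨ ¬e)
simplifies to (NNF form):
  d ∨ ¬e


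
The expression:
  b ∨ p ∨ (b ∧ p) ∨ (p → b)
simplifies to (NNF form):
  True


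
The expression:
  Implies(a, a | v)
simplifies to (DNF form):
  True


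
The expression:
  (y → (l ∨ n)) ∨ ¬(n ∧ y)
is always true.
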